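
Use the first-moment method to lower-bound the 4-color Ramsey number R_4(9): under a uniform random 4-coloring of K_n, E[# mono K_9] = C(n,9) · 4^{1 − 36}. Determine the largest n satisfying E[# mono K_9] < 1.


We need C(n, 9) · 4^{1 − 36} < 1, i.e. C(n, 9) < 4^{36 − 1} = 1180591620717411303424.
Check values of n near the boundary:
  n = 913: C(913, 9) = 1167605542753639808390; 1167605542753639808390 < 1180591620717411303424? YES
  n = 914: C(914, 9) = 1179217089587653905932; 1179217089587653905932 < 1180591620717411303424? YES
  n = 915: C(915, 9) = 1190931166636537885130; 1190931166636537885130 < 1180591620717411303424? NO
  n = 916: C(916, 9) = 1202748565202942340440; 1202748565202942340440 < 1180591620717411303424? NO
  n = 917: C(917, 9) = 1214670081818390006810; 1214670081818390006810 < 1180591620717411303424? NO
The largest n with C(n, 9) < 1180591620717411303424 is n = 914 (where E[X] = 294804272396913476483/295147905179352825856 ≈ 0.9988). Hence R_4(9) > 914, i.e. R_4(9) ≥ 915.

Largest n = 914; hence R_4(9) > 914.


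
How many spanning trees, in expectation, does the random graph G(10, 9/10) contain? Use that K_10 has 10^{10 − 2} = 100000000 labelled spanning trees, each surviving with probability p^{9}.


K_10 has 10^{10 − 2} = 100000000 labelled spanning trees.
For each such spanning tree H, let X_H = 1 if all 9 edges of H are present in G. Then P[X_H = 1] = p^{9} = (9/10)^{9} = 387420489/1000000000.
By linearity: E[X] = Σ_H E[X_H] = 100000000 · p^{9} = 100000000 · 387420489/1000000000 = 387420489/10.
Numerically: E[X] ≈ 3.8742e+07.

E[X] = 100000000 · (9/10)^{9} = 387420489/10 ≈ 3.8742e+07.


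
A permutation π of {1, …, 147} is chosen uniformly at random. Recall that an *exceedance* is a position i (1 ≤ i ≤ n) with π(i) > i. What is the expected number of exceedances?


Write X = Σ_{i=1}^{147} X_i, where X_i = 1_{π(i) > i}.
For each fixed i, π(i) is uniform over {1, …, 147} (marginal of a uniform permutation), so P[π(i) > i] = (n − i)/n. Summing: Σ_{i=1}^{147} (n − i)/n = (0 + 1 + … + 146)/147 = 147(147 − 1)/(2·147) = (147 − 1)/2.
Hence E[X] = Σ_{i=1}^{147} (147 − i)/147 = 73 ≈ 73.00000.

E[X] = 73 = 73.00000.


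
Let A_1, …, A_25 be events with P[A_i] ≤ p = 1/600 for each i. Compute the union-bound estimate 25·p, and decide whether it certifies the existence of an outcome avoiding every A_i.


Union bound: P[∪_{i=1}^{25} A_i] ≤ Σ_i P[A_i] ≤ 25·p = 25·(1/600) = 1/24.
Numerically: 1/24 ≈ 0.0416667.
Is 1/24 < 1? YES.
Since P[∪ A_i] ≤ 1/24 < 1, the complement has P[∩ A_i^c] ≥ 1 − 1/24 = 23/24 > 0, so some outcome avoids every A_i.

25·p = 1/24 ≈ 0.0416667; existence CERTIFIED by the union bound.


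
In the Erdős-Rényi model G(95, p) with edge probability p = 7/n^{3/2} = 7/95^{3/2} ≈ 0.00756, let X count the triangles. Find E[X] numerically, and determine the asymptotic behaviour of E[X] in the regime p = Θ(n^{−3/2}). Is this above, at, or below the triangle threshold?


Number of potential triangles: C(95, 3) = 138415.
Each occurs with probability p³ ≈ (0.00756)³ ≈ 4.320539e-07.
By linearity: E[X] = C(95, 3)·p³ ≈ 138415 · 4.320539e-07 ≈ 0.0598.
Since α = 3/2 > 1, p = c/n^{3/2} = o(1/n) is below the triangle threshold p ~ 1/n. Asymptotically E[X] ~ (c³/6)·n^{3(1−α)} = (7³/6)·n^{-1.5} → 0, so by Markov's inequality G has no triangles w.h.p.

E[X] ≈ 0.0598; in regime p = Θ(1/n^{3/2}) E[X] tends to 0 (below the triangle threshold p ~ 1/n).


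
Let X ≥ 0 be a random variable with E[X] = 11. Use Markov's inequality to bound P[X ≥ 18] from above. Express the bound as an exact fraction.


μ = E[X] = 11, a = 18.
Markov: P[X ≥ 18] ≤ μ/a = (11)/18 = 11/18.
Numerically: ≈ 0.61111.
(Since a = 18 > μ = 11.00000, the bound 11/18 is < 1 and informative.)

P[X ≥ 18] ≤ 11/18 ≈ 0.61111.


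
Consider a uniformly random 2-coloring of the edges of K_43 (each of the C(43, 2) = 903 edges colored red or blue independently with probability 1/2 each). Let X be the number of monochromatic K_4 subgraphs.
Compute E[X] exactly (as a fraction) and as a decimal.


Let X = Σ_S X_S over the C(43, 4) = 123410 subsets S of size 4, where X_S = 1 if the K_4 on S is monochromatic.
For a fixed S, the K_4 on S has C(4, 2) = 6 edges. P[all 6 edges red] = (1/2)^6, and likewise for blue, so P[monochromatic] = 2·(1/2)^6 = 2^{1 − 6} = 1/32.
Summing: E[X] = C(43, 4) · 2^{1 − 6} = 123410 · 1/32 = 61705/16.
Numerically: E[X] ≈ 3856.56250.

E[X] = C(43,4)·2^(1−C(4,2)) = 61705/16 ≈ 3856.56250.


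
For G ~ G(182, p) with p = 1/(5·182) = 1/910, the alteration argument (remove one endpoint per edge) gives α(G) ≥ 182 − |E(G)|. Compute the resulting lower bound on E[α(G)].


E[|E(G)|] = C(182, 2)·p = 16471 · (1/910) = 181/10.
E[α(G)] ≥ n − E[|E(G)|] = 182 − 181/10 = 1639/10.
Numerically: ≈ 163.900000.
(This is only a lower bound; the true E[α(G)] may be larger.)

E[α(G)] ≥ 1639/10 ≈ 163.900000.


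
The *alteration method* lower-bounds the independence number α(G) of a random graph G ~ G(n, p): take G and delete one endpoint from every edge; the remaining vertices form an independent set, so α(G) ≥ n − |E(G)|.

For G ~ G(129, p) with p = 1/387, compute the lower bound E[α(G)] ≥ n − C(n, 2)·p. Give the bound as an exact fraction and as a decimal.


E[|E(G)|] = C(129, 2)·p = 8256 · (1/387) = 64/3.
E[α(G)] ≥ n − E[|E(G)|] = 129 − 64/3 = 323/3.
Numerically: ≈ 107.667.
(This is only a lower bound; the true E[α(G)] may be larger.)

E[α(G)] ≥ 323/3 ≈ 107.667.


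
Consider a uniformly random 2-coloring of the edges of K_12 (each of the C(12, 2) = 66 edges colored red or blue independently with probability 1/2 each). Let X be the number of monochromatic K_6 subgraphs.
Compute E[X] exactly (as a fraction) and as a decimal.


Let X = Σ_S X_S over the C(12, 6) = 924 subsets S of size 6, where X_S = 1 if the K_6 on S is monochromatic.
For a fixed S, the K_6 on S has C(6, 2) = 15 edges. P[all 15 edges red] = (1/2)^15, and likewise for blue, so P[monochromatic] = 2·(1/2)^15 = 2^{1 − 15} = 1/16384.
By linearity of expectation: E[X] = C(12, 6) · 2^{1 − 15} = 924 · 1/16384 = 231/4096.
Numerically: E[X] ≈ 0.05640.

E[X] = C(12,6)·2^(1−C(6,2)) = 231/4096 ≈ 0.05640.


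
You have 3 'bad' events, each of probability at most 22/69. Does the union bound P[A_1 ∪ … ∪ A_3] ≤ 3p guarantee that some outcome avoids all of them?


Union bound: P[∪_{i=1}^{3} A_i] ≤ Σ_i P[A_i] ≤ 3·p = 3·(22/69) = 22/23.
Numerically: 22/23 ≈ 0.9565.
Is 22/23 < 1? YES.
Since P[∪ A_i] ≤ 22/23 < 1, the complement has P[∩ A_i^c] ≥ 1 − 22/23 = 1/23 > 0, so some outcome avoids every A_i.

3·p = 22/23 ≈ 0.9565; existence CERTIFIED by the union bound.


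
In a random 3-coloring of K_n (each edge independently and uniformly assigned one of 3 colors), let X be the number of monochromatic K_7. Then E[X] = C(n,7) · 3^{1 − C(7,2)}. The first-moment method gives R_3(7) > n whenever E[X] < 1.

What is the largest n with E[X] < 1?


We need C(n, 7) · 3^{1 − 21} < 1, i.e. C(n, 7) < 3^{21 − 1} = 3486784401.
Check values of n near the boundary:
  n = 77: C(77, 7) = 2404808340; 2404808340 < 3486784401? YES
  n = 78: C(78, 7) = 2641902120; 2641902120 < 3486784401? YES
  n = 79: C(79, 7) = 2898753715; 2898753715 < 3486784401? YES
  n = 80: C(80, 7) = 3176716400; 3176716400 < 3486784401? YES
  n = 81: C(81, 7) = 3477216600; 3477216600 < 3486784401? YES
  n = 82: C(82, 7) = 3801756816; 3801756816 < 3486784401? NO
  n = 83: C(83, 7) = 4151918628; 4151918628 < 3486784401? NO
  n = 84: C(84, 7) = 4529365776; 4529365776 < 3486784401? NO
The largest n with C(n, 7) < 3486784401 is n = 81 (where E[X] = 42928600/43046721 ≈ 0.997). Hence R_3(7) > 81, i.e. R_3(7) ≥ 82.

Largest n = 81; hence R_3(7) > 81.


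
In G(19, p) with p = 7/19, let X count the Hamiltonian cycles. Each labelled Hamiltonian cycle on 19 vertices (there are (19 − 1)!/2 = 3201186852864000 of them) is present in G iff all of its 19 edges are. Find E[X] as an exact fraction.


K_19 has (19 − 1)!/2 = 3201186852864000 labelled Hamiltonian cycles.
For each such Hamiltonian cycle H, let X_H = 1 if all 19 edges of H are present in G. Then P[X_H = 1] = p^{19} = (7/19)^{19} = 11398895185373143/1978419655660313589123979.
By linearity: E[X] = Σ_H E[X_H] = 3201186852864000 · p^{19} = 3201186852864000 · 11398895185373143/1978419655660313589123979 = 36489993404591253525678231552000/1978419655660313589123979.
Numerically: E[X] ≈ 1.844e+07.

E[X] = 3201186852864000 · (7/19)^{19} = 36489993404591253525678231552000/1978419655660313589123979 ≈ 1.844e+07.


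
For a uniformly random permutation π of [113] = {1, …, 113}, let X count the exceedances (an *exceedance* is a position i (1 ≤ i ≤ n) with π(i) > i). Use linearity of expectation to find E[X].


Write X = Σ_{i=1}^{113} X_i, where X_i = 1_{π(i) > i}.
For each fixed i, π(i) is uniform over {1, …, 113} (marginal of a uniform permutation), so P[π(i) > i] = (n − i)/n. Summing: Σ_{i=1}^{113} (n − i)/n = (0 + 1 + … + 112)/113 = 113(113 − 1)/(2·113) = (113 − 1)/2.
Hence E[X] = Σ_{i=1}^{113} (113 − i)/113 = 56 ≈ 56.00000.

E[X] = 56 = 56.00000.


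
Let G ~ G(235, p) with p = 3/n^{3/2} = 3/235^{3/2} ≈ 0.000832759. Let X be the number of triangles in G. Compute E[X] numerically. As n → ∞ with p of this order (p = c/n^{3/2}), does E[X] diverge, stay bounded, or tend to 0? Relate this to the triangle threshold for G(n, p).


Number of potential triangles: C(235, 3) = 2135445.
Each occurs with probability p³ ≈ (0.000832759)³ ≈ 5.77508504e-10.
By linearity: E[X] = C(235, 3)·p³ ≈ 2135445 · 5.77508504e-10 ≈ 0.001233.
Since α = 3/2 > 1, p = c/n^{3/2} = o(1/n) is below the triangle threshold p ~ 1/n. Asymptotically E[X] ~ (c³/6)·n^{3(1−α)} = (3³/6)·n^{-1.5} → 0, so by Markov's inequality G has no triangles w.h.p.

E[X] ≈ 0.001233; in regime p = Θ(1/n^{3/2}) E[X] tends to 0 (below the triangle threshold p ~ 1/n).


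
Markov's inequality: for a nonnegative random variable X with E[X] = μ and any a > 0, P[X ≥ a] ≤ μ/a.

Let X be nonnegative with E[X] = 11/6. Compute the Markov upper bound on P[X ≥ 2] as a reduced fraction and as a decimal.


μ = E[X] = 11/6, a = 2.
Markov: P[X ≥ 2] ≤ μ/a = (11/6)/2 = 11/12.
Numerically: ≈ 0.9167.
(Since a = 2 > μ = 1.8333, the bound 11/12 is < 1 and informative.)

P[X ≥ 2] ≤ 11/12 ≈ 0.9167.


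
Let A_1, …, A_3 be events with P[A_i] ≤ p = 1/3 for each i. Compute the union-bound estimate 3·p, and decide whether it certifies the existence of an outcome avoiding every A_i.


Union bound: P[∪_{i=1}^{3} A_i] ≤ Σ_i P[A_i] ≤ 3·p = 3·(1/3) = 1.
Numerically: 1 ≈ 1.0000000.
Is 1 < 1? NO.
Since the bound 1 is ≥ 1, the union bound is uninformative here; it does NOT by itself certify existence.

3·p = 1 ≈ 1.0000000; existence NOT certified by the union bound.


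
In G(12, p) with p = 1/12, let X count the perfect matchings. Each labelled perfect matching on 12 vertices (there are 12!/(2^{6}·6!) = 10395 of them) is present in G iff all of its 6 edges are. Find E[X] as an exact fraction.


K_12 has 12!/(2^{6}·6!) = 10395 labelled perfect matchings.
For each such perfect matching H, let X_H = 1 if all 6 edges of H are present in G. Then P[X_H = 1] = p^{6} = (1/12)^{6} = 1/2985984.
By linearity of expectation: E[X] = Σ_H E[X_H] = 10395 · p^{6} = 10395 · 1/2985984 = 385/110592.
Numerically: E[X] ≈ 0.003481.

E[X] = 10395 · (1/12)^{6} = 385/110592 ≈ 0.003481.


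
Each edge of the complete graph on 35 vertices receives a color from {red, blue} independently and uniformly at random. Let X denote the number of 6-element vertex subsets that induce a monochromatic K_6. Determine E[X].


Let X = Σ_S X_S over the C(35, 6) = 1623160 subsets S of size 6, where X_S = 1 if the K_6 on S is monochromatic.
For a fixed S, the K_6 on S has C(6, 2) = 15 edges. P[all 15 edges red] = (1/2)^15, and likewise for blue, so P[monochromatic] = 2·(1/2)^15 = 2^{1 − 15} = 1/16384.
By linearity of expectation: E[X] = C(35, 6) · 2^{1 − 15} = 1623160 · 1/16384 = 202895/2048.
Numerically: E[X] ≈ 99.06982.

E[X] = C(35,6)·2^(1−C(6,2)) = 202895/2048 ≈ 99.06982.


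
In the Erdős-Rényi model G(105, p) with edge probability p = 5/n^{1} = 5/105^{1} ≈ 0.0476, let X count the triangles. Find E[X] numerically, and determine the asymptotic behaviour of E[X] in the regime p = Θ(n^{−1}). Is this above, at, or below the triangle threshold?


Number of potential triangles: C(105, 3) = 187460.
Each occurs with probability p³ ≈ (0.0476)³ ≈ 1.07980e-04.
By linearity: E[X] = C(105, 3)·p³ ≈ 187460 · 1.07980e-04 ≈ 20.242.
Here α = 1, so p = 5/n is exactly at the triangle threshold p ~ 1/n. Asymptotically E[X] → c³/6 = 5³/6 = 125/6 ≈ 20.833, a bounded constant. In this regime the triangle count is asymptotically Poisson(c³/6).

E[X] ≈ 20.242; in regime p = Θ(1/n^{1}) E[X] stays bounded (at the triangle threshold p ~ 1/n).


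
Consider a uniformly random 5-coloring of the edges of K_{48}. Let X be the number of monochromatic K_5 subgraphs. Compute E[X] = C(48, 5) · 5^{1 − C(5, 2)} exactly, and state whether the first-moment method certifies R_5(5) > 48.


E[X] = C(48, 5) · 5^{1 − 10} = 1712304 · 5^{−9} = 1712304/1953125.
As a reduced fraction: E[X] = 1712304/1953125 ≈ 0.876700.
Is E[X] < 1? YES.
Since E[X] < 1, there exists a 5-coloring of K_{48} with no monochromatic K_5; hence R_5(5) > 48.

E[X] = 1712304/1953125 ≈ 0.876700; E[X] < 1, so R_5(5) > 48.


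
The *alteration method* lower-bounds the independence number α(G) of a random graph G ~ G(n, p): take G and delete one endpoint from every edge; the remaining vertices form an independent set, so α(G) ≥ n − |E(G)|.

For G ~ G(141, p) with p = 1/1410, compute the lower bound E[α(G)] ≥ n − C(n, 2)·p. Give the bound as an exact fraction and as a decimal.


E[|E(G)|] = C(141, 2)·p = 9870 · (1/1410) = 7.
E[α(G)] ≥ n − E[|E(G)|] = 141 − 7 = 134.
Numerically: ≈ 134.000.
(This is only a lower bound; the true E[α(G)] may be larger.)

E[α(G)] ≥ 134 ≈ 134.000.


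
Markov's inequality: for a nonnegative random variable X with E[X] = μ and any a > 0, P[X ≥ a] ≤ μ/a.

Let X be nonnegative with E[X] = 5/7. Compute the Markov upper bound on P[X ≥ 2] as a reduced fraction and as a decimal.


μ = E[X] = 5/7, a = 2.
Markov: P[X ≥ 2] ≤ μ/a = (5/7)/2 = 5/14.
Numerically: ≈ 0.357143.
(Since a = 2 > μ = 0.714286, the bound 5/14 is < 1 and informative.)

P[X ≥ 2] ≤ 5/14 ≈ 0.357143.


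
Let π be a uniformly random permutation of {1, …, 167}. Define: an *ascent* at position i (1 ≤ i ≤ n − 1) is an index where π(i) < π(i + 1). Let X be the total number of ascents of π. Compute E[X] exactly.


Write X = Σ X_I over i = 1, …, 166, with X_I the indicator of one ascent.
There are 166 indicators.
For each fixed i, the pair (π(i), π(i+1)) is a uniformly random ordered pair of distinct values from {1, …, 167}; by symmetry P[π(i) < π(i+1)] = 1/2.
By linearity: E[X] = 166 · (1/2) = (167 − 1) · (1/2) = 83 ≈ 83.000000.

E[X] = 83 = 83.000000.


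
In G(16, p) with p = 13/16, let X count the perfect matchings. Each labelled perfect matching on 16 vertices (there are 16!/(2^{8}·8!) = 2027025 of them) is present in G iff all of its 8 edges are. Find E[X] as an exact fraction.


K_16 has 16!/(2^{8}·8!) = 2027025 labelled perfect matchings.
For each such perfect matching H, let X_H = 1 if all 8 edges of H are present in G. Then P[X_H = 1] = p^{8} = (13/16)^{8} = 815730721/4294967296.
By linearity of expectation: E[X] = Σ_H E[X_H] = 2027025 · p^{8} = 2027025 · 815730721/4294967296 = 1653506564735025/4294967296.
Numerically: E[X] ≈ 3.8499e+05.

E[X] = 2027025 · (13/16)^{8} = 1653506564735025/4294967296 ≈ 3.8499e+05.


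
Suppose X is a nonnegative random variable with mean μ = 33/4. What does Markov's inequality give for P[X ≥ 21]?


μ = E[X] = 33/4, a = 21.
Markov: P[X ≥ 21] ≤ μ/a = (33/4)/21 = 11/28.
Numerically: ≈ 0.3929.
(Since a = 21 > μ = 8.2500, the bound 11/28 is < 1 and informative.)

P[X ≥ 21] ≤ 11/28 ≈ 0.3929.


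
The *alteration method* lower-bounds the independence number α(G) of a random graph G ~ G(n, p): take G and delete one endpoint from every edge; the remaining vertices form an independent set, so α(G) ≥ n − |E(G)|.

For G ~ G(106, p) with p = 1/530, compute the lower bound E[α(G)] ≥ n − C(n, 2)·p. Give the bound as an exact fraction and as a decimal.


E[|E(G)|] = C(106, 2)·p = 5565 · (1/530) = 21/2.
E[α(G)] ≥ n − E[|E(G)|] = 106 − 21/2 = 191/2.
Numerically: ≈ 95.500.
(This is only a lower bound; the true E[α(G)] may be larger.)

E[α(G)] ≥ 191/2 ≈ 95.500.


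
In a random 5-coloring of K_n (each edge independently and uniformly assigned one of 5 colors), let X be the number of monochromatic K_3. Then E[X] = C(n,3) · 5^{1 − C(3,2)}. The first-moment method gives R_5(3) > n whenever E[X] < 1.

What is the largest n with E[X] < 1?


We need C(n, 3) · 5^{1 − 3} < 1, i.e. C(n, 3) < 5^{3 − 1} = 25.
Check values of n near the boundary:
  n = 4: C(4, 3) = 4; 4 < 25? YES
  n = 5: C(5, 3) = 10; 10 < 25? YES
  n = 6: C(6, 3) = 20; 20 < 25? YES
  n = 7: C(7, 3) = 35; 35 < 25? NO
  n = 8: C(8, 3) = 56; 56 < 25? NO
  n = 9: C(9, 3) = 84; 84 < 25? NO
The largest n with C(n, 3) < 25 is n = 6 (where E[X] = 4/5 ≈ 0.8000000). Hence R_5(3) > 6, i.e. R_5(3) ≥ 7.

Largest n = 6; hence R_5(3) > 6.


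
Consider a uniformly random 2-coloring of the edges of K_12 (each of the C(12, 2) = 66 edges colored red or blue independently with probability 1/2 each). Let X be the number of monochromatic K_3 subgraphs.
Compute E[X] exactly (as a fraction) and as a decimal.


Let X = Σ_S X_S over the C(12, 3) = 220 subsets S of size 3, where X_S = 1 if the K_3 on S is monochromatic.
For a fixed S, the K_3 on S has C(3, 2) = 3 edges. P[all 3 edges red] = (1/2)^3, and likewise for blue, so P[monochromatic] = 2·(1/2)^3 = 2^{1 − 3} = 1/4.
By linearity of expectation: E[X] = C(12, 3) · 2^{1 − 3} = 220 · 1/4 = 55.
Numerically: E[X] ≈ 55.0000.

E[X] = C(12,3)·2^(1−C(3,2)) = 55 ≈ 55.0000.


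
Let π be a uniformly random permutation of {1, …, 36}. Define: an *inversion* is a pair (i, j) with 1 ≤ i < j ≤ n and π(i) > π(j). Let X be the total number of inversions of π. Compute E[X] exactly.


Write X = Σ X_I over the C(36, 2) = 630 pairs i < j, with X_I the indicator of one inversion.
There are 630 indicators.
For each fixed pair i < j, the values π(i) and π(j) are two distinct elements of {1, …, 36} in uniformly random order; by symmetry P[π(i) > π(j)] = 1/2.
By linearity: E[X] = 630 · (1/2) = C(36, 2) · (1/2) = 630/2 = 315 ≈ 315.0000.

E[X] = 315 = 315.0000.


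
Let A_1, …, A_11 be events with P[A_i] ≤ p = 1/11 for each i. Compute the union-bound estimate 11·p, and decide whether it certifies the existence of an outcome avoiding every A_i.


Union bound: P[∪_{i=1}^{11} A_i] ≤ Σ_i P[A_i] ≤ 11·p = 11·(1/11) = 1.
Numerically: 1 ≈ 1.00000.
Is 1 < 1? NO.
Since the bound 1 is ≥ 1, the union bound is uninformative here; it does NOT by itself certify existence.

11·p = 1 ≈ 1.00000; existence NOT certified by the union bound.


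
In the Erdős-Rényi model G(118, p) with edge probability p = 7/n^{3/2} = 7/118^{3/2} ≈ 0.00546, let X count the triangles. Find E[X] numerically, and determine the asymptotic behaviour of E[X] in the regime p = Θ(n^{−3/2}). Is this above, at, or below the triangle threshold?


Number of potential triangles: C(118, 3) = 266916.
Each occurs with probability p³ ≈ (0.00546)³ ≈ 1.62864e-07.
By linearity: E[X] = C(118, 3)·p³ ≈ 266916 · 1.62864e-07 ≈ 0.043.
Since α = 3/2 > 1, p = c/n^{3/2} = o(1/n) is below the triangle threshold p ~ 1/n. Asymptotically E[X] ~ (c³/6)·n^{3(1−α)} = (7³/6)·n^{-1.5} → 0, so by Markov's inequality G has no triangles w.h.p.

E[X] ≈ 0.043; in regime p = Θ(1/n^{3/2}) E[X] tends to 0 (below the triangle threshold p ~ 1/n).


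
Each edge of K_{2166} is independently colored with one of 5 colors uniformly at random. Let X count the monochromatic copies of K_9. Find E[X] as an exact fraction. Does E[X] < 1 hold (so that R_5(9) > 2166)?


E[X] = C(2166, 9) · 5^{1 − 36} = 2844037944203015677277940 · 5^{−35} = 2844037944203015677277940/2910383045673370361328125.
As a reduced fraction: E[X] = 568807588840603135455588/582076609134674072265625 ≈ 0.9772.
Is E[X] < 1? YES.
Since E[X] < 1, there exists a 5-coloring of K_{2166} with no monochromatic K_9; hence R_5(9) > 2166.

E[X] = 568807588840603135455588/582076609134674072265625 ≈ 0.9772; E[X] < 1, so R_5(9) > 2166.


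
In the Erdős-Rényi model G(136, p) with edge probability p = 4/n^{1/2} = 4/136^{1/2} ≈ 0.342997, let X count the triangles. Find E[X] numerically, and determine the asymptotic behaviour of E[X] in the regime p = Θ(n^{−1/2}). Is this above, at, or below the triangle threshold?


Number of potential triangles: C(136, 3) = 410040.
Each occurs with probability p³ ≈ (0.342997)³ ≈ 4.03526083e-02.
By linearity: E[X] = C(136, 3)·p³ ≈ 410040 · 4.03526083e-02 ≈ 16546.183495.
Since α = 1/2 < 1, p = c/n^{1/2} ≫ 1/n is above the triangle threshold p ~ 1/n. Asymptotically E[X] ~ (c³/6)·n^{3(1−α)} = (4³/6)·n^{1.5} → ∞; triangles are abundant w.h.p.

E[X] ≈ 16546.183495; in regime p = Θ(1/n^{1/2}) E[X] diverges (above the triangle threshold p ~ 1/n).


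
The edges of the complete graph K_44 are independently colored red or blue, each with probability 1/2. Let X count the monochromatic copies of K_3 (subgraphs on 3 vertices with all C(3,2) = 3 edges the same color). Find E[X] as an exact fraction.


Let X = Σ_S X_S over the C(44, 3) = 13244 subsets S of size 3, where X_S = 1 if the K_3 on S is monochromatic.
For a fixed S, the K_3 on S has C(3, 2) = 3 edges. P[all 3 edges red] = (1/2)^3, and likewise for blue, so P[monochromatic] = 2·(1/2)^3 = 2^{1 − 3} = 1/4.
Summing: E[X] = C(44, 3) · 2^{1 − 3} = 13244 · 1/4 = 3311.
Numerically: E[X] ≈ 3311.000.

E[X] = C(44,3)·2^(1−C(3,2)) = 3311 ≈ 3311.000.


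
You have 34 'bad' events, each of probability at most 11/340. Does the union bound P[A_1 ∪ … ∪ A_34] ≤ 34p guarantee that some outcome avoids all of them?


Union bound: P[∪_{i=1}^{34} A_i] ≤ Σ_i P[A_i] ≤ 34·p = 34·(11/340) = 11/10.
Numerically: 11/10 ≈ 1.1000.
Is 11/10 < 1? NO.
Since the bound 11/10 is ≥ 1, the union bound is uninformative here; it does NOT by itself certify existence.

34·p = 11/10 ≈ 1.1000; existence NOT certified by the union bound.


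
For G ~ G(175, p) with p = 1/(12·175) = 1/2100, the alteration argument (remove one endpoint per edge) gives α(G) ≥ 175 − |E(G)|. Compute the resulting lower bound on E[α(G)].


E[|E(G)|] = C(175, 2)·p = 15225 · (1/2100) = 29/4.
E[α(G)] ≥ n − E[|E(G)|] = 175 − 29/4 = 671/4.
Numerically: ≈ 167.750000.
(This is only a lower bound; the true E[α(G)] may be larger.)

E[α(G)] ≥ 671/4 ≈ 167.750000.


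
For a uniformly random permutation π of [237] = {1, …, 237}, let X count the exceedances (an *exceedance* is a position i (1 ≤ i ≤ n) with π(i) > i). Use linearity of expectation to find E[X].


Write X = Σ_{i=1}^{237} X_i, where X_i = 1_{π(i) > i}.
For each fixed i, π(i) is uniform over {1, …, 237} (marginal of a uniform permutation), so P[π(i) > i] = (n − i)/n. Summing: Σ_{i=1}^{237} (n − i)/n = (0 + 1 + … + 236)/237 = 237(237 − 1)/(2·237) = (237 − 1)/2.
Hence E[X] = Σ_{i=1}^{237} (237 − i)/237 = 118 ≈ 118.000000.

E[X] = 118 = 118.000000.


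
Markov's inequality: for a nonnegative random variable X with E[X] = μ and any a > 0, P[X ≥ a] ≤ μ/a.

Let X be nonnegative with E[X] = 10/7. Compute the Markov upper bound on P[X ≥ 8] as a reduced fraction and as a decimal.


μ = E[X] = 10/7, a = 8.
Markov: P[X ≥ 8] ≤ μ/a = (10/7)/8 = 5/28.
Numerically: ≈ 0.1786.
(Since a = 8 > μ = 1.4286, the bound 5/28 is < 1 and informative.)

P[X ≥ 8] ≤ 5/28 ≈ 0.1786.


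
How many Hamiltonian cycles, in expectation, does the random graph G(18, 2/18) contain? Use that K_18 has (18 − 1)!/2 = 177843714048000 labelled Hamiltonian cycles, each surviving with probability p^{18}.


K_18 has (18 − 1)!/2 = 177843714048000 labelled Hamiltonian cycles.
For each such Hamiltonian cycle H, let X_H = 1 if all 18 edges of H are present in G. Then P[X_H = 1] = p^{18} = (1/9)^{18} = 1/150094635296999121.
By linearity: E[X] = Σ_H E[X_H] = 177843714048000 · p^{18} = 177843714048000 · 1/150094635296999121 = 243955712000/205891132094649.
Numerically: E[X] ≈ 0.0011849.

E[X] = 177843714048000 · (1/9)^{18} = 243955712000/205891132094649 ≈ 0.0011849.


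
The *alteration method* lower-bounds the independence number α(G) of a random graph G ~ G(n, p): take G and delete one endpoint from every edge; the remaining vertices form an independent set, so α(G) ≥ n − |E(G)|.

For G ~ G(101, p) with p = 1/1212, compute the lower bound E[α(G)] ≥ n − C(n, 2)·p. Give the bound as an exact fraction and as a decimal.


E[|E(G)|] = C(101, 2)·p = 5050 · (1/1212) = 25/6.
E[α(G)] ≥ n − E[|E(G)|] = 101 − 25/6 = 581/6.
Numerically: ≈ 96.83333.
(This is only a lower bound; the true E[α(G)] may be larger.)

E[α(G)] ≥ 581/6 ≈ 96.83333.


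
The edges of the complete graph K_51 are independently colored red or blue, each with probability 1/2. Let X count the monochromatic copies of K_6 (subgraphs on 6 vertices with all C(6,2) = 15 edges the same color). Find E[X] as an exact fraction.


Let X = Σ_S X_S over the C(51, 6) = 18009460 subsets S of size 6, where X_S = 1 if the K_6 on S is monochromatic.
For a fixed S, the K_6 on S has C(6, 2) = 15 edges. P[all 15 edges red] = (1/2)^15, and likewise for blue, so P[monochromatic] = 2·(1/2)^15 = 2^{1 − 15} = 1/16384.
By linearity: E[X] = C(51, 6) · 2^{1 − 15} = 18009460 · 1/16384 = 4502365/4096.
Numerically: E[X] ≈ 1099.21021.

E[X] = C(51,6)·2^(1−C(6,2)) = 4502365/4096 ≈ 1099.21021.


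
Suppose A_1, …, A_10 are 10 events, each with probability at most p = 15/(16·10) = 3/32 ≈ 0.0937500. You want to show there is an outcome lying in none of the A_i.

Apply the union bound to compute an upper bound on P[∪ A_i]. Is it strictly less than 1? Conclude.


Union bound: P[∪_{i=1}^{10} A_i] ≤ Σ_i P[A_i] ≤ 10·p = 10·(3/32) = 15/16.
Numerically: 15/16 ≈ 0.9375000.
Is 15/16 < 1? YES.
Since P[∪ A_i] ≤ 15/16 < 1, the complement has P[∩ A_i^c] ≥ 1 − 15/16 = 1/16 > 0, so some outcome avoids every A_i.

10·p = 15/16 ≈ 0.9375000; existence CERTIFIED by the union bound.


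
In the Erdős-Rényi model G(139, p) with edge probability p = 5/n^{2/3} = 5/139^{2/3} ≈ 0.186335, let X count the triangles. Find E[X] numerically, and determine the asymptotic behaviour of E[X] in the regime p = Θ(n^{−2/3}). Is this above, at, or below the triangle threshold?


Number of potential triangles: C(139, 3) = 437989.
Each occurs with probability p³ ≈ (0.186335)³ ≈ 6.46964443e-03.
By linearity: E[X] = C(139, 3)·p³ ≈ 437989 · 6.46964443e-03 ≈ 2833.633094.
Since α = 2/3 < 1, p = c/n^{2/3} ≫ 1/n is above the triangle threshold p ~ 1/n. Asymptotically E[X] ~ (c³/6)·n^{3(1−α)} = (5³/6)·n^{1} → ∞; triangles are abundant w.h.p.

E[X] ≈ 2833.633094; in regime p = Θ(1/n^{2/3}) E[X] diverges (above the triangle threshold p ~ 1/n).


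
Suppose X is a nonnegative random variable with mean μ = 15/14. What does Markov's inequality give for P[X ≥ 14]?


μ = E[X] = 15/14, a = 14.
Markov: P[X ≥ 14] ≤ μ/a = (15/14)/14 = 15/196.
Numerically: ≈ 0.077.
(Since a = 14 > μ = 1.071, the bound 15/196 is < 1 and informative.)

P[X ≥ 14] ≤ 15/196 ≈ 0.077.


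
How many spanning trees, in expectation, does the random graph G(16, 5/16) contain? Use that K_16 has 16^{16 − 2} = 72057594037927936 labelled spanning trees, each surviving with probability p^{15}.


K_16 has 16^{16 − 2} = 72057594037927936 labelled spanning trees.
For each such spanning tree H, let X_H = 1 if all 15 edges of H are present in G. Then P[X_H = 1] = p^{15} = (5/16)^{15} = 30517578125/1152921504606846976.
Summing the indicators: E[X] = Σ_H E[X_H] = 72057594037927936 · p^{15} = 72057594037927936 · 30517578125/1152921504606846976 = 30517578125/16.
Numerically: E[X] ≈ 1.91e+09.

E[X] = 72057594037927936 · (5/16)^{15} = 30517578125/16 ≈ 1.91e+09.


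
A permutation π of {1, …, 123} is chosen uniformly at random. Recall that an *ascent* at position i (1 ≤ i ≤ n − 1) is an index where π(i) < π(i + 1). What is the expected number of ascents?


Write X = Σ X_I over i = 1, …, 122, with X_I the indicator of one ascent.
There are 122 indicators.
For each fixed i, the pair (π(i), π(i+1)) is a uniformly random ordered pair of distinct values from {1, …, 123}; by symmetry P[π(i) < π(i+1)] = 1/2.
By linearity: E[X] = 122 · (1/2) = (123 − 1) · (1/2) = 61 ≈ 61.00000.

E[X] = 61 = 61.00000.


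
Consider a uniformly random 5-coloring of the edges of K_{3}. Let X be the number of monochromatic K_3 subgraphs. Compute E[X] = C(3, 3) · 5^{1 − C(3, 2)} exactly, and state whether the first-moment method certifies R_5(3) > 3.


E[X] = C(3, 3) · 5^{1 − 3} = 1 · 5^{−2} = 1/25.
As a reduced fraction: E[X] = 1/25 ≈ 0.0400000.
Is E[X] < 1? YES.
Since E[X] < 1, there exists a 5-coloring of K_{3} with no monochromatic K_3; hence R_5(3) > 3.

E[X] = 1/25 ≈ 0.0400000; E[X] < 1, so R_5(3) > 3.


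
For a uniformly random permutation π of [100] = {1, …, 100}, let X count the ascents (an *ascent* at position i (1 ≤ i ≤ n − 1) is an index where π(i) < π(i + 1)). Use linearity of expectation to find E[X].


Write X = Σ X_I over i = 1, …, 99, with X_I the indicator of one ascent.
There are 99 indicators.
For each fixed i, the pair (π(i), π(i+1)) is a uniformly random ordered pair of distinct values from {1, …, 100}; by symmetry P[π(i) < π(i+1)] = 1/2.
By linearity: E[X] = 99 · (1/2) = (100 − 1) · (1/2) = 99/2 ≈ 49.500000.

E[X] = 99/2 = 49.500000.


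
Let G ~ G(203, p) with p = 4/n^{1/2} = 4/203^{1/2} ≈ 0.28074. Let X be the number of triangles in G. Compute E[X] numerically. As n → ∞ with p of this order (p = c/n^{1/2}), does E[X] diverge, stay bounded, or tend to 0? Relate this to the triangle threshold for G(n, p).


Number of potential triangles: C(203, 3) = 1373701.
Each occurs with probability p³ ≈ (0.28074)³ ≈ 2.2127682e-02.
By linearity: E[X] = C(203, 3)·p³ ≈ 1373701 · 2.2127682e-02 ≈ 30396.81858.
Since α = 1/2 < 1, p = c/n^{1/2} ≫ 1/n is above the triangle threshold p ~ 1/n. Asymptotically E[X] ~ (c³/6)·n^{3(1−α)} = (4³/6)·n^{1.5} → ∞; triangles are abundant w.h.p.

E[X] ≈ 30396.81858; in regime p = Θ(1/n^{1/2}) E[X] diverges (above the triangle threshold p ~ 1/n).


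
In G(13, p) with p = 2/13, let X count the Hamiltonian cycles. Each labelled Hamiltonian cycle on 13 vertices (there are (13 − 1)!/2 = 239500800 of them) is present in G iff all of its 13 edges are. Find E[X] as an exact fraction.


K_13 has (13 − 1)!/2 = 239500800 labelled Hamiltonian cycles.
For each such Hamiltonian cycle H, let X_H = 1 if all 13 edges of H are present in G. Then P[X_H = 1] = p^{13} = (2/13)^{13} = 8192/302875106592253.
By linearity: E[X] = Σ_H E[X_H] = 239500800 · p^{13} = 239500800 · 8192/302875106592253 = 1961990553600/302875106592253.
Numerically: E[X] ≈ 0.00647789.

E[X] = 239500800 · (2/13)^{13} = 1961990553600/302875106592253 ≈ 0.00647789.


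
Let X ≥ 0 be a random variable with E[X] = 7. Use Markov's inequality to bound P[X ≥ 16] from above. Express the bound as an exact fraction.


μ = E[X] = 7, a = 16.
Markov: P[X ≥ 16] ≤ μ/a = (7)/16 = 7/16.
Numerically: ≈ 0.438.
(Since a = 16 > μ = 7.000, the bound 7/16 is < 1 and informative.)

P[X ≥ 16] ≤ 7/16 ≈ 0.438.


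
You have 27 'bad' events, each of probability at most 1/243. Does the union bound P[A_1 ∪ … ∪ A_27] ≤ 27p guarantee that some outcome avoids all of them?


Union bound: P[∪_{i=1}^{27} A_i] ≤ Σ_i P[A_i] ≤ 27·p = 27·(1/243) = 1/9.
Numerically: 1/9 ≈ 0.11111.
Is 1/9 < 1? YES.
Since P[∪ A_i] ≤ 1/9 < 1, the complement has P[∩ A_i^c] ≥ 1 − 1/9 = 8/9 > 0, so some outcome avoids every A_i.

27·p = 1/9 ≈ 0.11111; existence CERTIFIED by the union bound.


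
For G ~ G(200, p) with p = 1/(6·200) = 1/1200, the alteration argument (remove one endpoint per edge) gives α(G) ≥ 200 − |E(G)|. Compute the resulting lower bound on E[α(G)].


E[|E(G)|] = C(200, 2)·p = 19900 · (1/1200) = 199/12.
E[α(G)] ≥ n − E[|E(G)|] = 200 − 199/12 = 2201/12.
Numerically: ≈ 183.417.
(This is only a lower bound; the true E[α(G)] may be larger.)

E[α(G)] ≥ 2201/12 ≈ 183.417.


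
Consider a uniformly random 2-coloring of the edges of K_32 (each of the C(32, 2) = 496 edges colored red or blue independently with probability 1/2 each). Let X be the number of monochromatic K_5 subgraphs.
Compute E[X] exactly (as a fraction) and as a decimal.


Let X = Σ_S X_S over the C(32, 5) = 201376 subsets S of size 5, where X_S = 1 if the K_5 on S is monochromatic.
For a fixed S, the K_5 on S has C(5, 2) = 10 edges. P[all 10 edges red] = (1/2)^10, and likewise for blue, so P[monochromatic] = 2·(1/2)^10 = 2^{1 − 10} = 1/512.
By linearity of expectation: E[X] = C(32, 5) · 2^{1 − 10} = 201376 · 1/512 = 6293/16.
Numerically: E[X] ≈ 393.3125.

E[X] = C(32,5)·2^(1−C(5,2)) = 6293/16 ≈ 393.3125.


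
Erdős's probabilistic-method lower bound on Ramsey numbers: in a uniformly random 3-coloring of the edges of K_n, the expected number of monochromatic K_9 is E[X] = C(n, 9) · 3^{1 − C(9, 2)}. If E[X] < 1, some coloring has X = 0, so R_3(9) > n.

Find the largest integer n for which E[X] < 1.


We need C(n, 9) · 3^{1 − 36} < 1, i.e. C(n, 9) < 3^{36 − 1} = 50031545098999707.
Check values of n near the boundary:
  n = 295: C(295, 9) = 41221140106119260; 41221140106119260 < 50031545098999707? YES
  n = 296: C(296, 9) = 42513789098994080; 42513789098994080 < 50031545098999707? YES
  n = 297: C(297, 9) = 43842345008337645; 43842345008337645 < 50031545098999707? YES
  n = 298: C(298, 9) = 45207677551849890; 45207677551849890 < 50031545098999707? YES
  n = 299: C(299, 9) = 46610674441390059; 46610674441390059 < 50031545098999707? YES
  n = 300: C(300, 9) = 48052241692154700; 48052241692154700 < 50031545098999707? YES
  n = 301: C(301, 9) = 49533303936090975; 49533303936090975 < 50031545098999707? YES
  n = 302: C(302, 9) = 51054804739588650; 51054804739588650 < 50031545098999707? NO
  n = 303: C(303, 9) = 52617706925494425; 52617706925494425 < 50031545098999707? NO
The largest n with C(n, 9) < 50031545098999707 is n = 301 (where E[X] = 16511101312030325/16677181699666569 ≈ 0.990). Hence R_3(9) > 301, i.e. R_3(9) ≥ 302.

Largest n = 301; hence R_3(9) > 301.


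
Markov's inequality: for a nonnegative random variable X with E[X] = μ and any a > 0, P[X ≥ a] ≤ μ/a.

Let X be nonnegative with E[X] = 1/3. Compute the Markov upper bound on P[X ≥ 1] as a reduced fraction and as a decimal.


μ = E[X] = 1/3, a = 1.
Markov: P[X ≥ 1] ≤ μ/a = (1/3)/1 = 1/3.
Numerically: ≈ 0.3333.
(Since a = 1 > μ = 0.3333, the bound 1/3 is < 1 and informative.)

P[X ≥ 1] ≤ 1/3 ≈ 0.3333.


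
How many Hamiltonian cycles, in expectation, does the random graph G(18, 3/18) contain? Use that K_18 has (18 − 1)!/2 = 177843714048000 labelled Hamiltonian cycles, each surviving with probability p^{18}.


K_18 has (18 − 1)!/2 = 177843714048000 labelled Hamiltonian cycles.
For each such Hamiltonian cycle H, let X_H = 1 if all 18 edges of H are present in G. Then P[X_H = 1] = p^{18} = (1/6)^{18} = 1/101559956668416.
Summing the indicators: E[X] = Σ_H E[X_H] = 177843714048000 · p^{18} = 177843714048000 · 1/101559956668416 = 14889875/8503056.
Numerically: E[X] ≈ 1.751.

E[X] = 177843714048000 · (1/6)^{18} = 14889875/8503056 ≈ 1.751.


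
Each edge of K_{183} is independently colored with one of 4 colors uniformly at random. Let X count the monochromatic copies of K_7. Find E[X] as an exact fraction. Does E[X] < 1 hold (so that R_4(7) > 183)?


E[X] = C(183, 7) · 4^{1 − 21} = 1214197462413 · 4^{−20} = 1214197462413/1099511627776.
As a reduced fraction: E[X] = 1214197462413/1099511627776 ≈ 1.10431.
Is E[X] < 1? NO.
Since E[X] ≥ 1, the first-moment bound is inconclusive at n = 183; it does NOT by itself certify R_4(7) > 183.

E[X] = 1214197462413/1099511627776 ≈ 1.10431; E[X] ≥ 1; first-moment method inconclusive here.


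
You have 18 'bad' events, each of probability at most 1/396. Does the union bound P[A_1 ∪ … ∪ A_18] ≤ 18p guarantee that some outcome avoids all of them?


Union bound: P[∪_{i=1}^{18} A_i] ≤ Σ_i P[A_i] ≤ 18·p = 18·(1/396) = 1/22.
Numerically: 1/22 ≈ 0.045.
Is 1/22 < 1? YES.
Since P[∪ A_i] ≤ 1/22 < 1, the complement has P[∩ A_i^c] ≥ 1 − 1/22 = 21/22 > 0, so some outcome avoids every A_i.

18·p = 1/22 ≈ 0.045; existence CERTIFIED by the union bound.


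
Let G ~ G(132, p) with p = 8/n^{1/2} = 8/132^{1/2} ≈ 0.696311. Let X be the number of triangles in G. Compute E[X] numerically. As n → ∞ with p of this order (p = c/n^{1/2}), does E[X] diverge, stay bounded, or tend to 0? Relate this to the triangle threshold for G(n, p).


Number of potential triangles: C(132, 3) = 374660.
Each occurs with probability p³ ≈ (0.696311)³ ≈ 3.37605151e-01.
By linearity: E[X] = C(132, 3)·p³ ≈ 374660 · 3.37605151e-01 ≈ 126487.145853.
Since α = 1/2 < 1, p = c/n^{1/2} ≫ 1/n is above the triangle threshold p ~ 1/n. Asymptotically E[X] ~ (c³/6)·n^{3(1−α)} = (8³/6)·n^{1.5} → ∞; triangles are abundant w.h.p.

E[X] ≈ 126487.145853; in regime p = Θ(1/n^{1/2}) E[X] diverges (above the triangle threshold p ~ 1/n).


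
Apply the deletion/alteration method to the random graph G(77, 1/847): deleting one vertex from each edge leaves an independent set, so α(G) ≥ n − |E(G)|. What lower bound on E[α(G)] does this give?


E[|E(G)|] = C(77, 2)·p = 2926 · (1/847) = 38/11.
E[α(G)] ≥ n − E[|E(G)|] = 77 − 38/11 = 809/11.
Numerically: ≈ 73.54545.
(This is only a lower bound; the true E[α(G)] may be larger.)

E[α(G)] ≥ 809/11 ≈ 73.54545.


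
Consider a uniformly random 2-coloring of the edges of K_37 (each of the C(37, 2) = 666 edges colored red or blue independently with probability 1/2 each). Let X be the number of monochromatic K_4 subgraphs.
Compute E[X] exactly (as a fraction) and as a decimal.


Let X = Σ_S X_S over the C(37, 4) = 66045 subsets S of size 4, where X_S = 1 if the K_4 on S is monochromatic.
For a fixed S, the K_4 on S has C(4, 2) = 6 edges. P[all 6 edges red] = (1/2)^6, and likewise for blue, so P[monochromatic] = 2·(1/2)^6 = 2^{1 − 6} = 1/32.
By linearity: E[X] = C(37, 4) · 2^{1 − 6} = 66045 · 1/32 = 66045/32.
Numerically: E[X] ≈ 2063.90625.

E[X] = C(37,4)·2^(1−C(4,2)) = 66045/32 ≈ 2063.90625.


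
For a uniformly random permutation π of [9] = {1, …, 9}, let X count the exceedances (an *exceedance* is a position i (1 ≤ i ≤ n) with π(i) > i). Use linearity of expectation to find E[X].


Write X = Σ_{i=1}^{9} X_i, where X_i = 1_{π(i) > i}.
For each fixed i, π(i) is uniform over {1, …, 9} (marginal of a uniform permutation), so P[π(i) > i] = (n − i)/n. Summing: Σ_{i=1}^{9} (n − i)/n = (0 + 1 + … + 8)/9 = 9(9 − 1)/(2·9) = (9 − 1)/2.
Hence E[X] = Σ_{i=1}^{9} (9 − i)/9 = 4 ≈ 4.0000.

E[X] = 4 = 4.0000.


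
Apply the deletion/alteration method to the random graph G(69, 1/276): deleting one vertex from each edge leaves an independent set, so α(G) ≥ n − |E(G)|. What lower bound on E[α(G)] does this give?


E[|E(G)|] = C(69, 2)·p = 2346 · (1/276) = 17/2.
E[α(G)] ≥ n − E[|E(G)|] = 69 − 17/2 = 121/2.
Numerically: ≈ 60.500000.
(This is only a lower bound; the true E[α(G)] may be larger.)

E[α(G)] ≥ 121/2 ≈ 60.500000.
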